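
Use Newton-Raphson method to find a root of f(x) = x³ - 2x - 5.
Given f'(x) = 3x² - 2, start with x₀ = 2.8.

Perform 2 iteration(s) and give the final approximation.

f(x) = x³ - 2x - 5
f'(x) = 3x² - 2
x₀ = 2.8

Newton-Raphson formula: x_{n+1} = x_n - f(x_n)/f'(x_n)

Iteration 1:
  f(2.800000) = 11.352000
  f'(2.800000) = 21.520000
  x_1 = 2.800000 - 11.352000/21.520000 = 2.272491
Iteration 2:
  f(2.272491) = 2.190647
  f'(2.272491) = 13.492642
  x_2 = 2.272491 - 2.190647/13.492642 = 2.110132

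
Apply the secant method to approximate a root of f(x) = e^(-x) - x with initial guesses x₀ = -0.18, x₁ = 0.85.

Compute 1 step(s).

f(x) = e^(-x) - x
x₀ = -0.18, x₁ = 0.85

Secant formula: x_{n+1} = x_n - f(x_n)(x_n - x_{n-1})/(f(x_n) - f(x_{n-1}))

Iteration 1:
  f(-0.180000) = 1.377217
  f(0.850000) = -0.422585
  x_2 = 0.850000 - (-0.422585)×(0.850000 - (-0.180000))/(-0.422585 - 1.377217)
       = 0.608161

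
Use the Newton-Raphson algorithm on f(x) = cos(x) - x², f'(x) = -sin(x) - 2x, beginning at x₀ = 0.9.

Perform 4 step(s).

f(x) = cos(x) - x²
f'(x) = -sin(x) - 2x
x₀ = 0.9

Newton-Raphson formula: x_{n+1} = x_n - f(x_n)/f'(x_n)

Iteration 1:
  f(0.900000) = -0.188390
  f'(0.900000) = -2.583327
  x_1 = 0.900000 - (-0.188390)/(-2.583327) = 0.827075
Iteration 2:
  f(0.827075) = -0.007021
  f'(0.827075) = -2.390103
  x_2 = 0.827075 - (-0.007021)/(-2.390103) = 0.824137
Iteration 3:
  f(0.824137) = -0.000012
  f'(0.824137) = -2.382236
  x_3 = 0.824137 - (-0.000012)/(-2.382236) = 0.824132
Iteration 4:
  f(0.824132) = 0.000000
  f'(0.824132) = -2.382223
  x_4 = 0.824132 - 0.000000/(-2.382223) = 0.824132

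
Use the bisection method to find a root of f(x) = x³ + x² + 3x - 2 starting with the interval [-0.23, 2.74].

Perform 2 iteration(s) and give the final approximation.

f(x) = x³ + x² + 3x - 2
Initial interval: [-0.23, 2.74]

Iteration 1:
  c_1 = (-0.230000 + 2.740000)/2 = 1.255000
  f(c_1) = f(1.255000) = 5.316681
  f(a) × f(c) < 0, new interval: [-0.230000, 1.255000]
Iteration 2:
  c_2 = (-0.230000 + 1.255000)/2 = 0.512500
  f(c_2) = f(0.512500) = -0.065232
  f(a) × f(c) ≥ 0, new interval: [0.512500, 1.255000]

After 2 iteration(s), the approximation is c_2 = 0.512500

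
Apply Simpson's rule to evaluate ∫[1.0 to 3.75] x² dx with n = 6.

f(x) = x²
a = 1.0, b = 3.75, n = 6
h = (b - a)/n = 0.458333

Simpson's rule: (h/3)[f(x₀) + 4f(x₁) + 2f(x₂) + ... + f(xₙ)]

x_0 = 1.0000, f(x_0) = 1.000000, coefficient = 1
x_1 = 1.4583, f(x_1) = 2.126736, coefficient = 4
x_2 = 1.9167, f(x_2) = 3.673611, coefficient = 2
x_3 = 2.3750, f(x_3) = 5.640625, coefficient = 4
x_4 = 2.8333, f(x_4) = 8.027778, coefficient = 2
x_5 = 3.2917, f(x_5) = 10.835069, coefficient = 4
x_6 = 3.7500, f(x_6) = 14.062500, coefficient = 1

I ≈ (0.458333/3) × 112.875000 = 17.244792
Exact value: 17.244792
Error: 0.000000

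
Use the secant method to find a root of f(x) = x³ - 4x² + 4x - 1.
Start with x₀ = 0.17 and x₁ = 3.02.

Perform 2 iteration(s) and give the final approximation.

f(x) = x³ - 4x² + 4x - 1
x₀ = 0.17, x₁ = 3.02

Secant formula: x_{n+1} = x_n - f(x_n)(x_n - x_{n-1})/(f(x_n) - f(x_{n-1}))

Iteration 1:
  f(0.170000) = -0.430687
  f(3.020000) = 2.142008
  x_2 = 3.020000 - 2.142008×(3.020000 - 0.170000)/(2.142008 - (-0.430687))
       = 0.647110
Iteration 2:
  f(3.020000) = 2.142008
  f(0.647110) = 0.184413
  x_3 = 0.647110 - 0.184413×(0.647110 - 3.020000)/(0.184413 - 2.142008)
       = 0.423575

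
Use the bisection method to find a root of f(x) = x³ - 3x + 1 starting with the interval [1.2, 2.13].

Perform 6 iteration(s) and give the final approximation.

f(x) = x³ - 3x + 1
Initial interval: [1.2, 2.13]

Iteration 1:
  c_1 = (1.200000 + 2.130000)/2 = 1.665000
  f(c_1) = f(1.665000) = 0.620755
  f(a) × f(c) < 0, new interval: [1.200000, 1.665000]
Iteration 2:
  c_2 = (1.200000 + 1.665000)/2 = 1.432500
  f(c_2) = f(1.432500) = -0.357929
  f(a) × f(c) ≥ 0, new interval: [1.432500, 1.665000]
Iteration 3:
  c_3 = (1.432500 + 1.665000)/2 = 1.548750
  f(c_3) = f(1.548750) = 0.068623
  f(a) × f(c) < 0, new interval: [1.432500, 1.548750]
Iteration 4:
  c_4 = (1.432500 + 1.548750)/2 = 1.490625
  f(c_4) = f(1.490625) = -0.159762
  f(a) × f(c) ≥ 0, new interval: [1.490625, 1.548750]
Iteration 5:
  c_5 = (1.490625 + 1.548750)/2 = 1.519688
  f(c_5) = f(1.519688) = -0.049420
  f(a) × f(c) ≥ 0, new interval: [1.519688, 1.548750]
Iteration 6:
  c_6 = (1.519688 + 1.548750)/2 = 1.534219
  f(c_6) = f(1.534219) = 0.008630
  f(a) × f(c) < 0, new interval: [1.519688, 1.534219]

After 6 iteration(s), the approximation is c_6 = 1.534219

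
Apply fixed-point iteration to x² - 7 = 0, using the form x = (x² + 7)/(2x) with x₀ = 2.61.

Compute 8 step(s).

Equation: x² - 7 = 0
Fixed-point form: x = (x² + 7)/(2x)
x₀ = 2.61

x_1 = g(2.610000) = 2.645996
x_2 = g(2.645996) = 2.645751
x_3 = g(2.645751) = 2.645751
x_4 = g(2.645751) = 2.645751
x_5 = g(2.645751) = 2.645751
x_6 = g(2.645751) = 2.645751
x_7 = g(2.645751) = 2.645751
x_8 = g(2.645751) = 2.645751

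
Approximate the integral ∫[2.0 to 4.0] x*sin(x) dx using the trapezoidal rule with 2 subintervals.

f(x) = x*sin(x)
a = 2.0, b = 4.0, n = 2
h = (b - a)/n = 1.000000

Trapezoidal rule: (h/2)[f(x₀) + 2f(x₁) + 2f(x₂) + ... + f(xₙ)]

x_0 = 2.0000, f(x_0) = 1.818595, coefficient = 1
x_1 = 3.0000, f(x_1) = 0.423360, coefficient = 2
x_2 = 4.0000, f(x_2) = -3.027210, coefficient = 1

I ≈ (1.000000/2) × -0.361895 = -0.180948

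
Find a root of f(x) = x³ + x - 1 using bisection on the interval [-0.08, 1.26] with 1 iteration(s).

f(x) = x³ + x - 1
Initial interval: [-0.08, 1.26]

Iteration 1:
  c_1 = (-0.080000 + 1.260000)/2 = 0.590000
  f(c_1) = f(0.590000) = -0.204621
  f(a) × f(c) ≥ 0, new interval: [0.590000, 1.260000]

After 1 iteration(s), the approximation is c_1 = 0.590000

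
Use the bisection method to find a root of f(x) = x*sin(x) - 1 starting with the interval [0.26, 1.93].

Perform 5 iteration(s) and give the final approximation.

f(x) = x*sin(x) - 1
Initial interval: [0.26, 1.93]

Iteration 1:
  c_1 = (0.260000 + 1.930000)/2 = 1.095000
  f(c_1) = f(1.095000) = -0.026624
  f(a) × f(c) ≥ 0, new interval: [1.095000, 1.930000]
Iteration 2:
  c_2 = (1.095000 + 1.930000)/2 = 1.512500
  f(c_2) = f(1.512500) = 0.509931
  f(a) × f(c) < 0, new interval: [1.095000, 1.512500]
Iteration 3:
  c_3 = (1.095000 + 1.512500)/2 = 1.303750
  f(c_3) = f(1.303750) = 0.257538
  f(a) × f(c) < 0, new interval: [1.095000, 1.303750]
Iteration 4:
  c_4 = (1.095000 + 1.303750)/2 = 1.199375
  f(c_4) = f(1.199375) = 0.117593
  f(a) × f(c) < 0, new interval: [1.095000, 1.199375]
Iteration 5:
  c_5 = (1.095000 + 1.199375)/2 = 1.147187
  f(c_5) = f(1.147187) = 0.045789
  f(a) × f(c) < 0, new interval: [1.095000, 1.147187]

After 5 iteration(s), the approximation is c_5 = 1.147187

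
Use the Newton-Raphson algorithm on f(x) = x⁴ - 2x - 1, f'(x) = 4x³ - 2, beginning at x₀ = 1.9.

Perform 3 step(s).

f(x) = x⁴ - 2x - 1
f'(x) = 4x³ - 2
x₀ = 1.9

Newton-Raphson formula: x_{n+1} = x_n - f(x_n)/f'(x_n)

Iteration 1:
  f(1.900000) = 8.232100
  f'(1.900000) = 25.436000
  x_1 = 1.900000 - 8.232100/25.436000 = 1.576360
Iteration 2:
  f(1.576360) = 2.022066
  f'(1.576360) = 13.668465
  x_2 = 1.576360 - 2.022066/13.668465 = 1.428424
Iteration 3:
  f(1.428424) = 0.306361
  f'(1.428424) = 9.658190
  x_3 = 1.428424 - 0.306361/9.658190 = 1.396703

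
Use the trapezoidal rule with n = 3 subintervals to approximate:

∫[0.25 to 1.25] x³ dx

f(x) = x³
a = 0.25, b = 1.25, n = 3
h = (b - a)/n = 0.333333

Trapezoidal rule: (h/2)[f(x₀) + 2f(x₁) + 2f(x₂) + ... + f(xₙ)]

x_0 = 0.2500, f(x_0) = 0.015625, coefficient = 1
x_1 = 0.5833, f(x_1) = 0.198495, coefficient = 2
x_2 = 0.9167, f(x_2) = 0.770255, coefficient = 2
x_3 = 1.2500, f(x_3) = 1.953125, coefficient = 1

I ≈ (0.333333/2) × 3.906250 = 0.651042
Exact value: 0.609375
Error: 0.041667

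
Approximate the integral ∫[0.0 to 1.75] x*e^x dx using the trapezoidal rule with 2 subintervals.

f(x) = x*e^x
a = 0.0, b = 1.75, n = 2
h = (b - a)/n = 0.875000

Trapezoidal rule: (h/2)[f(x₀) + 2f(x₁) + 2f(x₂) + ... + f(xₙ)]

x_0 = 0.0000, f(x_0) = 0.000000, coefficient = 1
x_1 = 0.8750, f(x_1) = 2.099016, coefficient = 2
x_2 = 1.7500, f(x_2) = 10.070555, coefficient = 1

I ≈ (0.875000/2) × 14.268586 = 6.242507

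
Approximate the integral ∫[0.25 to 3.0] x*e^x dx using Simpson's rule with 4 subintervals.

f(x) = x*e^x
a = 0.25, b = 3.0, n = 4
h = (b - a)/n = 0.687500

Simpson's rule: (h/3)[f(x₀) + 4f(x₁) + 2f(x₂) + ... + f(xₙ)]

x_0 = 0.2500, f(x_0) = 0.321006, coefficient = 1
x_1 = 0.9375, f(x_1) = 2.393990, coefficient = 4
x_2 = 1.6250, f(x_2) = 8.252431, coefficient = 2
x_3 = 2.3125, f(x_3) = 23.355423, coefficient = 4
x_4 = 3.0000, f(x_4) = 60.256611, coefficient = 1

I ≈ (0.687500/3) × 180.080130 = 41.268363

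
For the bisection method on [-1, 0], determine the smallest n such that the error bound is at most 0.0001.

We need (b-a)/2^n ≤ 0.0001
(0 - (-1))/2^n ≤ 0.0001
1/2^n ≤ 0.0001
2^n ≥ 10000
n ≥ log₂(10000) = 13.29
n ≥ 14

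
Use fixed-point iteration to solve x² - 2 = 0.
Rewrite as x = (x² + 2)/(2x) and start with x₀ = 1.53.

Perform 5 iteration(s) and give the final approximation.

Equation: x² - 2 = 0
Fixed-point form: x = (x² + 2)/(2x)
x₀ = 1.53

x_1 = g(1.530000) = 1.418595
x_2 = g(1.418595) = 1.414220
x_3 = g(1.414220) = 1.414214
x_4 = g(1.414214) = 1.414214
x_5 = g(1.414214) = 1.414214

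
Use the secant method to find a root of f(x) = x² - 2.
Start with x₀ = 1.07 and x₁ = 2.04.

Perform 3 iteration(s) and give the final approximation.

f(x) = x² - 2
x₀ = 1.07, x₁ = 2.04

Secant formula: x_{n+1} = x_n - f(x_n)(x_n - x_{n-1})/(f(x_n) - f(x_{n-1}))

Iteration 1:
  f(1.070000) = -0.855100
  f(2.040000) = 2.161600
  x_2 = 2.040000 - 2.161600×(2.040000 - 1.070000)/(2.161600 - (-0.855100))
       = 1.344952
Iteration 2:
  f(2.040000) = 2.161600
  f(1.344952) = -0.191105
  x_3 = 1.344952 - (-0.191105)×(1.344952 - 2.040000)/(-0.191105 - 2.161600)
       = 1.401409
Iteration 3:
  f(1.344952) = -0.191105
  f(1.401409) = -0.036053
  x_4 = 1.401409 - (-0.036053)×(1.401409 - 1.344952)/(-0.036053 - (-0.191105))
       = 1.414536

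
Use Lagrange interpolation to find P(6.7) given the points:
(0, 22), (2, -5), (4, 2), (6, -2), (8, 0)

Lagrange interpolation formula:
P(x) = Σ yᵢ × Lᵢ(x)
where Lᵢ(x) = Π_{j≠i} (x - xⱼ)/(xᵢ - xⱼ)

L_0(6.7) = (6.7 - 2)/(0 - 2) × (6.7 - 4)/(0 - 4) × (6.7 - 6)/(0 - 6) × (6.7 - 8)/(0 - 8) = -0.030073
L_1(6.7) = (6.7 - 0)/(2 - 0) × (6.7 - 4)/(2 - 4) × (6.7 - 6)/(2 - 6) × (6.7 - 8)/(2 - 8) = 0.171478
L_2(6.7) = (6.7 - 0)/(4 - 0) × (6.7 - 2)/(4 - 2) × (6.7 - 6)/(4 - 6) × (6.7 - 8)/(4 - 8) = -0.447748
L_3(6.7) = (6.7 - 0)/(6 - 0) × (6.7 - 2)/(6 - 2) × (6.7 - 4)/(6 - 4) × (6.7 - 8)/(6 - 8) = 1.151353
L_4(6.7) = (6.7 - 0)/(8 - 0) × (6.7 - 2)/(8 - 2) × (6.7 - 4)/(8 - 4) × (6.7 - 6)/(8 - 6) = 0.154990

P(6.7) = 22×L_0(6.7) + (-5)×L_1(6.7) + 2×L_2(6.7) + (-2)×L_3(6.7) + 0×L_4(6.7)
P(6.7) = -4.717192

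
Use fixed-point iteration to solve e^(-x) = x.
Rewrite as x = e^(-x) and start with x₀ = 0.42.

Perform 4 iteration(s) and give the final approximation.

Equation: e^(-x) = x
Fixed-point form: x = e^(-x)
x₀ = 0.42

x_1 = g(0.420000) = 0.657047
x_2 = g(0.657047) = 0.518380
x_3 = g(0.518380) = 0.595484
x_4 = g(0.595484) = 0.551295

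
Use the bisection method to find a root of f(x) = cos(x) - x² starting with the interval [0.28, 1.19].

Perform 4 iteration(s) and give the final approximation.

f(x) = cos(x) - x²
Initial interval: [0.28, 1.19]

Iteration 1:
  c_1 = (0.280000 + 1.190000)/2 = 0.735000
  f(c_1) = f(0.735000) = 0.201606
  f(a) × f(c) ≥ 0, new interval: [0.735000, 1.190000]
Iteration 2:
  c_2 = (0.735000 + 1.190000)/2 = 0.962500
  f(c_2) = f(0.962500) = -0.354936
  f(a) × f(c) < 0, new interval: [0.735000, 0.962500]
Iteration 3:
  c_3 = (0.735000 + 0.962500)/2 = 0.848750
  f(c_3) = f(0.848750) = -0.059455
  f(a) × f(c) < 0, new interval: [0.735000, 0.848750]
Iteration 4:
  c_4 = (0.735000 + 0.848750)/2 = 0.791875
  f(c_4) = f(0.791875) = 0.075446
  f(a) × f(c) ≥ 0, new interval: [0.791875, 0.848750]

After 4 iteration(s), the approximation is c_4 = 0.791875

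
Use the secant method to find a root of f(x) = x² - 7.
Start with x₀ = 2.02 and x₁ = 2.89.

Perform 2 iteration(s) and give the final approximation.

f(x) = x² - 7
x₀ = 2.02, x₁ = 2.89

Secant formula: x_{n+1} = x_n - f(x_n)(x_n - x_{n-1})/(f(x_n) - f(x_{n-1}))

Iteration 1:
  f(2.020000) = -2.919600
  f(2.890000) = 1.352100
  x_2 = 2.890000 - 1.352100×(2.890000 - 2.020000)/(1.352100 - (-2.919600))
       = 2.614623
Iteration 2:
  f(2.890000) = 1.352100
  f(2.614623) = -0.163745
  x_3 = 2.614623 - (-0.163745)×(2.614623 - 2.890000)/(-0.163745 - 1.352100)
       = 2.644370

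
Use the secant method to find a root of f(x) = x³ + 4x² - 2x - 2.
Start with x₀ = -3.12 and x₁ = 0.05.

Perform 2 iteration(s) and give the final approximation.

f(x) = x³ + 4x² - 2x - 2
x₀ = -3.12, x₁ = 0.05

Secant formula: x_{n+1} = x_n - f(x_n)(x_n - x_{n-1})/(f(x_n) - f(x_{n-1}))

Iteration 1:
  f(-3.120000) = 12.806272
  f(0.050000) = -2.089875
  x_2 = 0.050000 - (-2.089875)×(0.050000 - (-3.120000))/(-2.089875 - 12.806272)
       = -0.394739
Iteration 2:
  f(0.050000) = -2.089875
  f(-0.394739) = -0.648752
  x_3 = -0.394739 - (-0.648752)×(-0.394739 - 0.050000)/(-0.648752 - (-2.089875))
       = -0.594948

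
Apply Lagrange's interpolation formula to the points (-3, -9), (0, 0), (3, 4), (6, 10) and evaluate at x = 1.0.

Lagrange interpolation formula:
P(x) = Σ yᵢ × Lᵢ(x)
where Lᵢ(x) = Π_{j≠i} (x - xⱼ)/(xᵢ - xⱼ)

L_0(1.0) = (1.0 - 0)/(-3 - 0) × (1.0 - 3)/(-3 - 3) × (1.0 - 6)/(-3 - 6) = -0.061728
L_1(1.0) = (1.0 - (-3))/(0 - (-3)) × (1.0 - 3)/(0 - 3) × (1.0 - 6)/(0 - 6) = 0.740741
L_2(1.0) = (1.0 - (-3))/(3 - (-3)) × (1.0 - 0)/(3 - 0) × (1.0 - 6)/(3 - 6) = 0.370370
L_3(1.0) = (1.0 - (-3))/(6 - (-3)) × (1.0 - 0)/(6 - 0) × (1.0 - 3)/(6 - 3) = -0.049383

P(1.0) = (-9)×L_0(1.0) + 0×L_1(1.0) + 4×L_2(1.0) + 10×L_3(1.0)
P(1.0) = 1.543210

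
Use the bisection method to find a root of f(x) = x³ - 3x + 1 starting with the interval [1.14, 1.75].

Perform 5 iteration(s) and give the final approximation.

f(x) = x³ - 3x + 1
Initial interval: [1.14, 1.75]

Iteration 1:
  c_1 = (1.140000 + 1.750000)/2 = 1.445000
  f(c_1) = f(1.445000) = -0.317804
  f(a) × f(c) ≥ 0, new interval: [1.445000, 1.750000]
Iteration 2:
  c_2 = (1.445000 + 1.750000)/2 = 1.597500
  f(c_2) = f(1.597500) = 0.284330
  f(a) × f(c) < 0, new interval: [1.445000, 1.597500]
Iteration 3:
  c_3 = (1.445000 + 1.597500)/2 = 1.521250
  f(c_3) = f(1.521250) = -0.043271
  f(a) × f(c) ≥ 0, new interval: [1.521250, 1.597500]
Iteration 4:
  c_4 = (1.521250 + 1.597500)/2 = 1.559375
  f(c_4) = f(1.559375) = 0.113730
  f(a) × f(c) < 0, new interval: [1.521250, 1.559375]
Iteration 5:
  c_5 = (1.521250 + 1.559375)/2 = 1.540312
  f(c_5) = f(1.540312) = 0.033550
  f(a) × f(c) < 0, new interval: [1.521250, 1.540312]

After 5 iteration(s), the approximation is c_5 = 1.540312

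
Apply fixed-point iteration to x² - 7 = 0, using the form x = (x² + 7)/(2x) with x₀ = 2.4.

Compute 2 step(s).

Equation: x² - 7 = 0
Fixed-point form: x = (x² + 7)/(2x)
x₀ = 2.4

x_1 = g(2.400000) = 2.658333
x_2 = g(2.658333) = 2.645781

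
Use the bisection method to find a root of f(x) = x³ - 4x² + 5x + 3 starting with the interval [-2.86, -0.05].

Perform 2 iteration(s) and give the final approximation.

f(x) = x³ - 4x² + 5x + 3
Initial interval: [-2.86, -0.05]

Iteration 1:
  c_1 = (-2.860000 + (-0.050000))/2 = -1.455000
  f(c_1) = f(-1.455000) = -15.823371
  f(a) × f(c) ≥ 0, new interval: [-1.455000, -0.050000]
Iteration 2:
  c_2 = (-1.455000 + (-0.050000))/2 = -0.752500
  f(c_2) = f(-0.752500) = -3.453633
  f(a) × f(c) ≥ 0, new interval: [-0.752500, -0.050000]

After 2 iteration(s), the approximation is c_2 = -0.752500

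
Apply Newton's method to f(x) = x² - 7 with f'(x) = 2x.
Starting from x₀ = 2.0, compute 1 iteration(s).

f(x) = x² - 7
f'(x) = 2x
x₀ = 2.0

Newton-Raphson formula: x_{n+1} = x_n - f(x_n)/f'(x_n)

Iteration 1:
  f(2.000000) = -3.000000
  f'(2.000000) = 4.000000
  x_1 = 2.000000 - (-3.000000)/4.000000 = 2.750000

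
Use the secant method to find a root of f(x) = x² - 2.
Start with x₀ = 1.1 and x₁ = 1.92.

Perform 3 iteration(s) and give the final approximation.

f(x) = x² - 2
x₀ = 1.1, x₁ = 1.92

Secant formula: x_{n+1} = x_n - f(x_n)(x_n - x_{n-1})/(f(x_n) - f(x_{n-1}))

Iteration 1:
  f(1.100000) = -0.790000
  f(1.920000) = 1.686400
  x_2 = 1.920000 - 1.686400×(1.920000 - 1.100000)/(1.686400 - (-0.790000))
       = 1.361589
Iteration 2:
  f(1.920000) = 1.686400
  f(1.361589) = -0.146074
  x_3 = 1.361589 - (-0.146074)×(1.361589 - 1.920000)/(-0.146074 - 1.686400)
       = 1.406103
Iteration 3:
  f(1.361589) = -0.146074
  f(1.406103) = -0.022875
  x_4 = 1.406103 - (-0.022875)×(1.406103 - 1.361589)/(-0.022875 - (-0.146074))
       = 1.414368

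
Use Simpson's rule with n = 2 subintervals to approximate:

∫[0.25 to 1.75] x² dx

f(x) = x²
a = 0.25, b = 1.75, n = 2
h = (b - a)/n = 0.750000

Simpson's rule: (h/3)[f(x₀) + 4f(x₁) + 2f(x₂) + ... + f(xₙ)]

x_0 = 0.2500, f(x_0) = 0.062500, coefficient = 1
x_1 = 1.0000, f(x_1) = 1.000000, coefficient = 4
x_2 = 1.7500, f(x_2) = 3.062500, coefficient = 1

I ≈ (0.750000/3) × 7.125000 = 1.781250
Exact value: 1.781250
Error: 0.000000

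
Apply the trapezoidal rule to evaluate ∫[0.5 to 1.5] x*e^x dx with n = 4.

f(x) = x*e^x
a = 0.5, b = 1.5, n = 4
h = (b - a)/n = 0.250000

Trapezoidal rule: (h/2)[f(x₀) + 2f(x₁) + 2f(x₂) + ... + f(xₙ)]

x_0 = 0.5000, f(x_0) = 0.824361, coefficient = 1
x_1 = 0.7500, f(x_1) = 1.587750, coefficient = 2
x_2 = 1.0000, f(x_2) = 2.718282, coefficient = 2
x_3 = 1.2500, f(x_3) = 4.362929, coefficient = 2
x_4 = 1.5000, f(x_4) = 6.722534, coefficient = 1

I ≈ (0.250000/2) × 24.884815 = 3.110602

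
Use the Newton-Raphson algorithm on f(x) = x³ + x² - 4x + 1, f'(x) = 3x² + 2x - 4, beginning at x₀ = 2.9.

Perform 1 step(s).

f(x) = x³ + x² - 4x + 1
f'(x) = 3x² + 2x - 4
x₀ = 2.9

Newton-Raphson formula: x_{n+1} = x_n - f(x_n)/f'(x_n)

Iteration 1:
  f(2.900000) = 22.199000
  f'(2.900000) = 27.030000
  x_1 = 2.900000 - 22.199000/27.030000 = 2.078727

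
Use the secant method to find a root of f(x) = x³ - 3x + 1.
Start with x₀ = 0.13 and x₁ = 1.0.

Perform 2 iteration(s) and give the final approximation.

f(x) = x³ - 3x + 1
x₀ = 0.13, x₁ = 1.0

Secant formula: x_{n+1} = x_n - f(x_n)(x_n - x_{n-1})/(f(x_n) - f(x_{n-1}))

Iteration 1:
  f(0.130000) = 0.612197
  f(1.000000) = -1.000000
  x_2 = 1.000000 - (-1.000000)×(1.000000 - 0.130000)/(-1.000000 - 0.612197)
       = 0.460364
Iteration 2:
  f(1.000000) = -1.000000
  f(0.460364) = -0.283524
  x_3 = 0.460364 - (-0.283524)×(0.460364 - 1.000000)/(-0.283524 - (-1.000000))
       = 0.246819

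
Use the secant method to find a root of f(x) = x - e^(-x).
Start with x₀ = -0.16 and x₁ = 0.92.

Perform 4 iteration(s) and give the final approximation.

f(x) = x - e^(-x)
x₀ = -0.16, x₁ = 0.92

Secant formula: x_{n+1} = x_n - f(x_n)(x_n - x_{n-1})/(f(x_n) - f(x_{n-1}))

Iteration 1:
  f(-0.160000) = -1.333511
  f(0.920000) = 0.521481
  x_2 = 0.920000 - 0.521481×(0.920000 - (-0.160000))/(0.521481 - (-1.333511))
       = 0.616387
Iteration 2:
  f(0.920000) = 0.521481
  f(0.616387) = 0.076496
  x_3 = 0.616387 - 0.076496×(0.616387 - 0.920000)/(0.076496 - 0.521481)
       = 0.564194
Iteration 3:
  f(0.616387) = 0.076496
  f(0.564194) = -0.004624
  x_4 = 0.564194 - (-0.004624)×(0.564194 - 0.616387)/(-0.004624 - 0.076496)
       = 0.567169
Iteration 4:
  f(0.564194) = -0.004624
  f(0.567169) = 0.000041
  x_5 = 0.567169 - 0.000041×(0.567169 - 0.564194)/(0.000041 - (-0.004624))
       = 0.567143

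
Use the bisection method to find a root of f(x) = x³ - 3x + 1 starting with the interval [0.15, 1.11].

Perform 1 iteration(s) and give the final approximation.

f(x) = x³ - 3x + 1
Initial interval: [0.15, 1.11]

Iteration 1:
  c_1 = (0.150000 + 1.110000)/2 = 0.630000
  f(c_1) = f(0.630000) = -0.639953
  f(a) × f(c) < 0, new interval: [0.150000, 0.630000]

After 1 iteration(s), the approximation is c_1 = 0.630000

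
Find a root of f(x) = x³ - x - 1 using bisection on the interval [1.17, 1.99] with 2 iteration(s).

f(x) = x³ - x - 1
Initial interval: [1.17, 1.99]

Iteration 1:
  c_1 = (1.170000 + 1.990000)/2 = 1.580000
  f(c_1) = f(1.580000) = 1.364312
  f(a) × f(c) < 0, new interval: [1.170000, 1.580000]
Iteration 2:
  c_2 = (1.170000 + 1.580000)/2 = 1.375000
  f(c_2) = f(1.375000) = 0.224609
  f(a) × f(c) < 0, new interval: [1.170000, 1.375000]

After 2 iteration(s), the approximation is c_2 = 1.375000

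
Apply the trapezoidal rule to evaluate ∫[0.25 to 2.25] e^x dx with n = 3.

f(x) = e^x
a = 0.25, b = 2.25, n = 3
h = (b - a)/n = 0.666667

Trapezoidal rule: (h/2)[f(x₀) + 2f(x₁) + 2f(x₂) + ... + f(xₙ)]

x_0 = 0.2500, f(x_0) = 1.284025, coefficient = 1
x_1 = 0.9167, f(x_1) = 2.500940, coefficient = 2
x_2 = 1.5833, f(x_2) = 4.871166, coefficient = 2
x_3 = 2.2500, f(x_3) = 9.487736, coefficient = 1

I ≈ (0.666667/2) × 25.515973 = 8.505324
Exact value: 8.203710
Error: 0.301614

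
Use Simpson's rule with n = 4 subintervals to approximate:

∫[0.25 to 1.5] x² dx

f(x) = x²
a = 0.25, b = 1.5, n = 4
h = (b - a)/n = 0.312500

Simpson's rule: (h/3)[f(x₀) + 4f(x₁) + 2f(x₂) + ... + f(xₙ)]

x_0 = 0.2500, f(x_0) = 0.062500, coefficient = 1
x_1 = 0.5625, f(x_1) = 0.316406, coefficient = 4
x_2 = 0.8750, f(x_2) = 0.765625, coefficient = 2
x_3 = 1.1875, f(x_3) = 1.410156, coefficient = 4
x_4 = 1.5000, f(x_4) = 2.250000, coefficient = 1

I ≈ (0.312500/3) × 10.750000 = 1.119792
Exact value: 1.119792
Error: 0.000000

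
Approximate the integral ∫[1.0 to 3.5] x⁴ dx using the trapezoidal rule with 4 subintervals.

f(x) = x⁴
a = 1.0, b = 3.5, n = 4
h = (b - a)/n = 0.625000

Trapezoidal rule: (h/2)[f(x₀) + 2f(x₁) + 2f(x₂) + ... + f(xₙ)]

x_0 = 1.0000, f(x_0) = 1.000000, coefficient = 1
x_1 = 1.6250, f(x_1) = 6.972900, coefficient = 2
x_2 = 2.2500, f(x_2) = 25.628906, coefficient = 2
x_3 = 2.8750, f(x_3) = 68.320557, coefficient = 2
x_4 = 3.5000, f(x_4) = 150.062500, coefficient = 1

I ≈ (0.625000/2) × 352.907227 = 110.283508
Exact value: 104.843750
Error: 5.439758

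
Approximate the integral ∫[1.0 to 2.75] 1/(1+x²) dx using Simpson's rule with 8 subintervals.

f(x) = 1/(1+x²)
a = 1.0, b = 2.75, n = 8
h = (b - a)/n = 0.218750

Simpson's rule: (h/3)[f(x₀) + 4f(x₁) + 2f(x₂) + ... + f(xₙ)]

x_0 = 1.0000, f(x_0) = 0.500000, coefficient = 1
x_1 = 1.2188, f(x_1) = 0.402358, coefficient = 4
x_2 = 1.4375, f(x_2) = 0.326115, coefficient = 2
x_3 = 1.6562, f(x_3) = 0.267154, coefficient = 4
x_4 = 1.8750, f(x_4) = 0.221453, coefficient = 2
x_5 = 2.0938, f(x_5) = 0.185743, coefficient = 4
x_6 = 2.3125, f(x_6) = 0.157538, coefficient = 2
x_7 = 2.5312, f(x_7) = 0.135003, coefficient = 4
x_8 = 2.7500, f(x_8) = 0.116788, coefficient = 1

I ≈ (0.218750/3) × 5.988030 = 0.436627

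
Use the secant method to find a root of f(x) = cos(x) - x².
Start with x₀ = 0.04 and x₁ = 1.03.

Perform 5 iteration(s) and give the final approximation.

f(x) = cos(x) - x²
x₀ = 0.04, x₁ = 1.03

Secant formula: x_{n+1} = x_n - f(x_n)(x_n - x_{n-1})/(f(x_n) - f(x_{n-1}))

Iteration 1:
  f(0.040000) = 0.997600
  f(1.030000) = -0.546081
  x_2 = 1.030000 - (-0.546081)×(1.030000 - 0.040000)/(-0.546081 - 0.997600)
       = 0.679785
Iteration 2:
  f(1.030000) = -0.546081
  f(0.679785) = 0.315600
  x_3 = 0.679785 - 0.315600×(0.679785 - 1.030000)/(0.315600 - (-0.546081))
       = 0.808055
Iteration 3:
  f(0.679785) = 0.315600
  f(0.808055) = 0.037953
  x_4 = 0.808055 - 0.037953×(0.808055 - 0.679785)/(0.037953 - 0.315600)
       = 0.825589
Iteration 4:
  f(0.808055) = 0.037953
  f(0.825589) = -0.003473
  x_5 = 0.825589 - (-0.003473)×(0.825589 - 0.808055)/(-0.003473 - 0.037953)
       = 0.824119
Iteration 5:
  f(0.825589) = -0.003473
  f(0.824119) = 0.000032
  x_6 = 0.824119 - 0.000032×(0.824119 - 0.825589)/(0.000032 - (-0.003473))
       = 0.824132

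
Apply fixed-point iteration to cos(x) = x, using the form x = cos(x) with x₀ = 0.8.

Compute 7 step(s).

Equation: cos(x) = x
Fixed-point form: x = cos(x)
x₀ = 0.8

x_1 = g(0.800000) = 0.696707
x_2 = g(0.696707) = 0.766960
x_3 = g(0.766960) = 0.720024
x_4 = g(0.720024) = 0.751790
x_5 = g(0.751790) = 0.730468
x_6 = g(0.730468) = 0.744863
x_7 = g(0.744863) = 0.735181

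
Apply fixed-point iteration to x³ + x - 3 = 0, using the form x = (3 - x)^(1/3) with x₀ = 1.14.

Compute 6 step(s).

Equation: x³ + x - 3 = 0
Fixed-point form: x = (3 - x)^(1/3)
x₀ = 1.14

x_1 = g(1.140000) = 1.229809
x_2 = g(1.229809) = 1.209688
x_3 = g(1.209688) = 1.214254
x_4 = g(1.214254) = 1.213221
x_5 = g(1.213221) = 1.213455
x_6 = g(1.213455) = 1.213402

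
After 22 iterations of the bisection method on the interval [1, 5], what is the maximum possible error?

Bisection error bound: |error| ≤ (b-a)/2^n
|error| ≤ (5 - 1)/2^22 = 4/2^22
|error| ≤ 0.0000009537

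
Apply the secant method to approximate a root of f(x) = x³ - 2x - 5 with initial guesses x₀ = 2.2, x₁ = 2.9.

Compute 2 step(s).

f(x) = x³ - 2x - 5
x₀ = 2.2, x₁ = 2.9

Secant formula: x_{n+1} = x_n - f(x_n)(x_n - x_{n-1})/(f(x_n) - f(x_{n-1}))

Iteration 1:
  f(2.200000) = 1.248000
  f(2.900000) = 13.589000
  x_2 = 2.900000 - 13.589000×(2.900000 - 2.200000)/(13.589000 - 1.248000)
       = 2.129212
Iteration 2:
  f(2.900000) = 13.589000
  f(2.129212) = 0.394447
  x_3 = 2.129212 - 0.394447×(2.129212 - 2.900000)/(0.394447 - 13.589000)
       = 2.106169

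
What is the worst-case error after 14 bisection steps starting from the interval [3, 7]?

Bisection error bound: |error| ≤ (b-a)/2^n
|error| ≤ (7 - 3)/2^14 = 4/2^14
|error| ≤ 0.0002441406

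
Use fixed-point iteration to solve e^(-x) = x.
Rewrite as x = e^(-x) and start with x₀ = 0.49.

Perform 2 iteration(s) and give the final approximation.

Equation: e^(-x) = x
Fixed-point form: x = e^(-x)
x₀ = 0.49

x_1 = g(0.490000) = 0.612626
x_2 = g(0.612626) = 0.541926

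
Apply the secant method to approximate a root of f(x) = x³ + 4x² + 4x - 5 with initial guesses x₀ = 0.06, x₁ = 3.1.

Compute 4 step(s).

f(x) = x³ + 4x² + 4x - 5
x₀ = 0.06, x₁ = 3.1

Secant formula: x_{n+1} = x_n - f(x_n)(x_n - x_{n-1})/(f(x_n) - f(x_{n-1}))

Iteration 1:
  f(0.060000) = -4.745384
  f(3.100000) = 75.631000
  x_2 = 3.100000 - 75.631000×(3.100000 - 0.060000)/(75.631000 - (-4.745384))
       = 0.239480
Iteration 2:
  f(3.100000) = 75.631000
  f(0.239480) = -3.798942
  x_3 = 0.239480 - (-3.798942)×(0.239480 - 3.100000)/(-3.798942 - 75.631000)
       = 0.376292
Iteration 3:
  f(0.239480) = -3.798942
  f(0.376292) = -2.875169
  x_4 = 0.376292 - (-2.875169)×(0.376292 - 0.239480)/(-2.875169 - (-3.798942))
       = 0.802107
Iteration 4:
  f(0.376292) = -2.875169
  f(0.802107) = 1.297990
  x_5 = 0.802107 - 1.297990×(0.802107 - 0.376292)/(1.297990 - (-2.875169))
       = 0.669665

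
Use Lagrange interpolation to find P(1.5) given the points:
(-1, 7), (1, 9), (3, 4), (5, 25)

Lagrange interpolation formula:
P(x) = Σ yᵢ × Lᵢ(x)
where Lᵢ(x) = Π_{j≠i} (x - xⱼ)/(xᵢ - xⱼ)

L_0(1.5) = (1.5 - 1)/(-1 - 1) × (1.5 - 3)/(-1 - 3) × (1.5 - 5)/(-1 - 5) = -0.054688
L_1(1.5) = (1.5 - (-1))/(1 - (-1)) × (1.5 - 3)/(1 - 3) × (1.5 - 5)/(1 - 5) = 0.820312
L_2(1.5) = (1.5 - (-1))/(3 - (-1)) × (1.5 - 1)/(3 - 1) × (1.5 - 5)/(3 - 5) = 0.273438
L_3(1.5) = (1.5 - (-1))/(5 - (-1)) × (1.5 - 1)/(5 - 1) × (1.5 - 3)/(5 - 3) = -0.039062

P(1.5) = 7×L_0(1.5) + 9×L_1(1.5) + 4×L_2(1.5) + 25×L_3(1.5)
P(1.5) = 7.117188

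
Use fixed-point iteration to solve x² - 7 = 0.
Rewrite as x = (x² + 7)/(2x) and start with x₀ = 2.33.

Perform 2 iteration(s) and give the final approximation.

Equation: x² - 7 = 0
Fixed-point form: x = (x² + 7)/(2x)
x₀ = 2.33

x_1 = g(2.330000) = 2.667146
x_2 = g(2.667146) = 2.645837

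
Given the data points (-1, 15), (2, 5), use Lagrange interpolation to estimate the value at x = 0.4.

Lagrange interpolation formula:
P(x) = Σ yᵢ × Lᵢ(x)
where Lᵢ(x) = Π_{j≠i} (x - xⱼ)/(xᵢ - xⱼ)

L_0(0.4) = (0.4 - 2)/(-1 - 2) = 0.533333
L_1(0.4) = (0.4 - (-1))/(2 - (-1)) = 0.466667

P(0.4) = 15×L_0(0.4) + 5×L_1(0.4)
P(0.4) = 10.333333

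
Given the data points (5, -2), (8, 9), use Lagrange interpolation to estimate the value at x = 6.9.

Lagrange interpolation formula:
P(x) = Σ yᵢ × Lᵢ(x)
where Lᵢ(x) = Π_{j≠i} (x - xⱼ)/(xᵢ - xⱼ)

L_0(6.9) = (6.9 - 8)/(5 - 8) = 0.366667
L_1(6.9) = (6.9 - 5)/(8 - 5) = 0.633333

P(6.9) = (-2)×L_0(6.9) + 9×L_1(6.9)
P(6.9) = 4.966667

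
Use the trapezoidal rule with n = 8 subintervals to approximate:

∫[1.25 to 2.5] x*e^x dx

f(x) = x*e^x
a = 1.25, b = 2.5, n = 8
h = (b - a)/n = 0.156250

Trapezoidal rule: (h/2)[f(x₀) + 2f(x₁) + 2f(x₂) + ... + f(xₙ)]

x_0 = 1.2500, f(x_0) = 4.362929, coefficient = 1
x_1 = 1.4062, f(x_1) = 5.738378, coefficient = 2
x_2 = 1.5625, f(x_2) = 7.454271, coefficient = 2
x_3 = 1.7188, f(x_3) = 9.586418, coefficient = 2
x_4 = 1.8750, f(x_4) = 12.226536, coefficient = 2
x_5 = 2.0312, f(x_5) = 15.485458, coefficient = 2
x_6 = 2.1875, f(x_6) = 19.496975, coefficient = 2
x_7 = 2.3438, f(x_7) = 24.422436, coefficient = 2
x_8 = 2.5000, f(x_8) = 30.456235, coefficient = 1

I ≈ (0.156250/2) × 223.640105 = 17.471883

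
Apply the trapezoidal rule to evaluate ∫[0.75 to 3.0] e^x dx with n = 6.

f(x) = e^x
a = 0.75, b = 3.0, n = 6
h = (b - a)/n = 0.375000

Trapezoidal rule: (h/2)[f(x₀) + 2f(x₁) + 2f(x₂) + ... + f(xₙ)]

x_0 = 0.7500, f(x_0) = 2.117000, coefficient = 1
x_1 = 1.1250, f(x_1) = 3.080217, coefficient = 2
x_2 = 1.5000, f(x_2) = 4.481689, coefficient = 2
x_3 = 1.8750, f(x_3) = 6.520819, coefficient = 2
x_4 = 2.2500, f(x_4) = 9.487736, coefficient = 2
x_5 = 2.6250, f(x_5) = 13.804574, coefficient = 2
x_6 = 3.0000, f(x_6) = 20.085537, coefficient = 1

I ≈ (0.375000/2) × 96.952607 = 18.178614
Exact value: 17.968537
Error: 0.210077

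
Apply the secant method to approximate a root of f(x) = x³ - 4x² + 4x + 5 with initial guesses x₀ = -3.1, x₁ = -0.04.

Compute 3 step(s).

f(x) = x³ - 4x² + 4x + 5
x₀ = -3.1, x₁ = -0.04

Secant formula: x_{n+1} = x_n - f(x_n)(x_n - x_{n-1})/(f(x_n) - f(x_{n-1}))

Iteration 1:
  f(-3.100000) = -75.631000
  f(-0.040000) = 4.833536
  x_2 = -0.040000 - 4.833536×(-0.040000 - (-3.100000))/(4.833536 - (-75.631000))
       = -0.223815
Iteration 2:
  f(-0.040000) = 4.833536
  f(-0.223815) = 3.893153
  x_3 = -0.223815 - 3.893153×(-0.223815 - (-0.040000))/(3.893153 - 4.833536)
       = -0.984805
Iteration 3:
  f(-0.223815) = 3.893153
  f(-0.984805) = -3.773691
  x_4 = -0.984805 - (-3.773691)×(-0.984805 - (-0.223815))/(-3.773691 - 3.893153)
       = -0.610239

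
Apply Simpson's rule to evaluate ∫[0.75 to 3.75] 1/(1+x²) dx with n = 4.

f(x) = 1/(1+x²)
a = 0.75, b = 3.75, n = 4
h = (b - a)/n = 0.750000

Simpson's rule: (h/3)[f(x₀) + 4f(x₁) + 2f(x₂) + ... + f(xₙ)]

x_0 = 0.7500, f(x_0) = 0.640000, coefficient = 1
x_1 = 1.5000, f(x_1) = 0.307692, coefficient = 4
x_2 = 2.2500, f(x_2) = 0.164948, coefficient = 2
x_3 = 3.0000, f(x_3) = 0.100000, coefficient = 4
x_4 = 3.7500, f(x_4) = 0.066390, coefficient = 1

I ≈ (0.750000/3) × 2.667056 = 0.666764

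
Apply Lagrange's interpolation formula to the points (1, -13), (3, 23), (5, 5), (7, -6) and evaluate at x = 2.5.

Lagrange interpolation formula:
P(x) = Σ yᵢ × Lᵢ(x)
where Lᵢ(x) = Π_{j≠i} (x - xⱼ)/(xᵢ - xⱼ)

L_0(2.5) = (2.5 - 3)/(1 - 3) × (2.5 - 5)/(1 - 5) × (2.5 - 7)/(1 - 7) = 0.117188
L_1(2.5) = (2.5 - 1)/(3 - 1) × (2.5 - 5)/(3 - 5) × (2.5 - 7)/(3 - 7) = 1.054688
L_2(2.5) = (2.5 - 1)/(5 - 1) × (2.5 - 3)/(5 - 3) × (2.5 - 7)/(5 - 7) = -0.210938
L_3(2.5) = (2.5 - 1)/(7 - 1) × (2.5 - 3)/(7 - 3) × (2.5 - 5)/(7 - 5) = 0.039062

P(2.5) = (-13)×L_0(2.5) + 23×L_1(2.5) + 5×L_2(2.5) + (-6)×L_3(2.5)
P(2.5) = 21.445312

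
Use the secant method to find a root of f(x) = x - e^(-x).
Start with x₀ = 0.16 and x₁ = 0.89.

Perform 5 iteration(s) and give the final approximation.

f(x) = x - e^(-x)
x₀ = 0.16, x₁ = 0.89

Secant formula: x_{n+1} = x_n - f(x_n)(x_n - x_{n-1})/(f(x_n) - f(x_{n-1}))

Iteration 1:
  f(0.160000) = -0.692144
  f(0.890000) = 0.479344
  x_2 = 0.890000 - 0.479344×(0.890000 - 0.160000)/(0.479344 - (-0.692144))
       = 0.591302
Iteration 2:
  f(0.890000) = 0.479344
  f(0.591302) = 0.037696
  x_3 = 0.591302 - 0.037696×(0.591302 - 0.890000)/(0.037696 - 0.479344)
       = 0.565807
Iteration 3:
  f(0.591302) = 0.037696
  f(0.565807) = -0.002094
  x_4 = 0.565807 - (-0.002094)×(0.565807 - 0.591302)/(-0.002094 - 0.037696)
       = 0.567149
Iteration 4:
  f(0.565807) = -0.002094
  f(0.567149) = 0.000009
  x_5 = 0.567149 - 0.000009×(0.567149 - 0.565807)/(0.000009 - (-0.002094))
       = 0.567143
Iteration 5:
  f(0.567149) = 0.000009
  f(0.567143) = 0.000000
  x_6 = 0.567143 - 0.000000×(0.567143 - 0.567149)/(0.000000 - 0.000009)
       = 0.567143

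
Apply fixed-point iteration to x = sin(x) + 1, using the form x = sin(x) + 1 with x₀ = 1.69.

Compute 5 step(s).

Equation: x = sin(x) + 1
Fixed-point form: x = sin(x) + 1
x₀ = 1.69

x_1 = g(1.690000) = 1.992904
x_2 = g(1.992904) = 1.912228
x_3 = g(1.912228) = 1.942276
x_4 = g(1.942276) = 1.931791
x_5 = g(1.931791) = 1.935546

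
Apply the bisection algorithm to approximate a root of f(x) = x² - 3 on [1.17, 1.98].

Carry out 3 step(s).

f(x) = x² - 3
Initial interval: [1.17, 1.98]

Iteration 1:
  c_1 = (1.170000 + 1.980000)/2 = 1.575000
  f(c_1) = f(1.575000) = -0.519375
  f(a) × f(c) ≥ 0, new interval: [1.575000, 1.980000]
Iteration 2:
  c_2 = (1.575000 + 1.980000)/2 = 1.777500
  f(c_2) = f(1.777500) = 0.159506
  f(a) × f(c) < 0, new interval: [1.575000, 1.777500]
Iteration 3:
  c_3 = (1.575000 + 1.777500)/2 = 1.676250
  f(c_3) = f(1.676250) = -0.190186
  f(a) × f(c) ≥ 0, new interval: [1.676250, 1.777500]

After 3 iteration(s), the approximation is c_3 = 1.676250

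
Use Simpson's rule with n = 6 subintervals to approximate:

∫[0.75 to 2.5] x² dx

f(x) = x²
a = 0.75, b = 2.5, n = 6
h = (b - a)/n = 0.291667

Simpson's rule: (h/3)[f(x₀) + 4f(x₁) + 2f(x₂) + ... + f(xₙ)]

x_0 = 0.7500, f(x_0) = 0.562500, coefficient = 1
x_1 = 1.0417, f(x_1) = 1.085069, coefficient = 4
x_2 = 1.3333, f(x_2) = 1.777778, coefficient = 2
x_3 = 1.6250, f(x_3) = 2.640625, coefficient = 4
x_4 = 1.9167, f(x_4) = 3.673611, coefficient = 2
x_5 = 2.2083, f(x_5) = 4.876736, coefficient = 4
x_6 = 2.5000, f(x_6) = 6.250000, coefficient = 1

I ≈ (0.291667/3) × 52.125000 = 5.067708
Exact value: 5.067708
Error: 0.000000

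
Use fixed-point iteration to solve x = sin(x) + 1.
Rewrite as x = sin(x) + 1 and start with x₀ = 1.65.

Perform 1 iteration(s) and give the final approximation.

Equation: x = sin(x) + 1
Fixed-point form: x = sin(x) + 1
x₀ = 1.65

x_1 = g(1.650000) = 1.996865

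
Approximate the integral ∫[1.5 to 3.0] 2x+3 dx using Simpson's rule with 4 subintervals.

f(x) = 2x+3
a = 1.5, b = 3.0, n = 4
h = (b - a)/n = 0.375000

Simpson's rule: (h/3)[f(x₀) + 4f(x₁) + 2f(x₂) + ... + f(xₙ)]

x_0 = 1.5000, f(x_0) = 6.000000, coefficient = 1
x_1 = 1.8750, f(x_1) = 6.750000, coefficient = 4
x_2 = 2.2500, f(x_2) = 7.500000, coefficient = 2
x_3 = 2.6250, f(x_3) = 8.250000, coefficient = 4
x_4 = 3.0000, f(x_4) = 9.000000, coefficient = 1

I ≈ (0.375000/3) × 90.000000 = 11.250000
Exact value: 11.250000
Error: 0.000000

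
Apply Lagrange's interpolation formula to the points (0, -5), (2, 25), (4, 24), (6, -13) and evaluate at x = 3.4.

Lagrange interpolation formula:
P(x) = Σ yᵢ × Lᵢ(x)
where Lᵢ(x) = Π_{j≠i} (x - xⱼ)/(xᵢ - xⱼ)

L_0(3.4) = (3.4 - 2)/(0 - 2) × (3.4 - 4)/(0 - 4) × (3.4 - 6)/(0 - 6) = -0.045500
L_1(3.4) = (3.4 - 0)/(2 - 0) × (3.4 - 4)/(2 - 4) × (3.4 - 6)/(2 - 6) = 0.331500
L_2(3.4) = (3.4 - 0)/(4 - 0) × (3.4 - 2)/(4 - 2) × (3.4 - 6)/(4 - 6) = 0.773500
L_3(3.4) = (3.4 - 0)/(6 - 0) × (3.4 - 2)/(6 - 2) × (3.4 - 4)/(6 - 4) = -0.059500

P(3.4) = (-5)×L_0(3.4) + 25×L_1(3.4) + 24×L_2(3.4) + (-13)×L_3(3.4)
P(3.4) = 27.852500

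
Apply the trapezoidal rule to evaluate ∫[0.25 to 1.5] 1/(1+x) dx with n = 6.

f(x) = 1/(1+x)
a = 0.25, b = 1.5, n = 6
h = (b - a)/n = 0.208333

Trapezoidal rule: (h/2)[f(x₀) + 2f(x₁) + 2f(x₂) + ... + f(xₙ)]

x_0 = 0.2500, f(x_0) = 0.800000, coefficient = 1
x_1 = 0.4583, f(x_1) = 0.685714, coefficient = 2
x_2 = 0.6667, f(x_2) = 0.600000, coefficient = 2
x_3 = 0.8750, f(x_3) = 0.533333, coefficient = 2
x_4 = 1.0833, f(x_4) = 0.480000, coefficient = 2
x_5 = 1.2917, f(x_5) = 0.436364, coefficient = 2
x_6 = 1.5000, f(x_6) = 0.400000, coefficient = 1

I ≈ (0.208333/2) × 6.670823 = 0.694877
Exact value: 0.693147
Error: 0.001730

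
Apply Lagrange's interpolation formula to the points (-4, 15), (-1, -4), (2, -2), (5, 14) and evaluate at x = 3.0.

Lagrange interpolation formula:
P(x) = Σ yᵢ × Lᵢ(x)
where Lᵢ(x) = Π_{j≠i} (x - xⱼ)/(xᵢ - xⱼ)

L_0(3.0) = (3.0 - (-1))/(-4 - (-1)) × (3.0 - 2)/(-4 - 2) × (3.0 - 5)/(-4 - 5) = 0.049383
L_1(3.0) = (3.0 - (-4))/(-1 - (-4)) × (3.0 - 2)/(-1 - 2) × (3.0 - 5)/(-1 - 5) = -0.259259
L_2(3.0) = (3.0 - (-4))/(2 - (-4)) × (3.0 - (-1))/(2 - (-1)) × (3.0 - 5)/(2 - 5) = 1.037037
L_3(3.0) = (3.0 - (-4))/(5 - (-4)) × (3.0 - (-1))/(5 - (-1)) × (3.0 - 2)/(5 - 2) = 0.172840

P(3.0) = 15×L_0(3.0) + (-4)×L_1(3.0) + (-2)×L_2(3.0) + 14×L_3(3.0)
P(3.0) = 2.123457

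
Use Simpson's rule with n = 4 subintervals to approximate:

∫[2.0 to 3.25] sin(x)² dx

f(x) = sin(x)²
a = 2.0, b = 3.25, n = 4
h = (b - a)/n = 0.312500

Simpson's rule: (h/3)[f(x₀) + 4f(x₁) + 2f(x₂) + ... + f(xₙ)]

x_0 = 2.0000, f(x_0) = 0.826822, coefficient = 1
x_1 = 2.3125, f(x_1) = 0.543639, coefficient = 4
x_2 = 2.6250, f(x_2) = 0.243957, coefficient = 2
x_3 = 2.9375, f(x_3) = 0.041079, coefficient = 4
x_4 = 3.2500, f(x_4) = 0.011706, coefficient = 1

I ≈ (0.312500/3) × 3.665313 = 0.381803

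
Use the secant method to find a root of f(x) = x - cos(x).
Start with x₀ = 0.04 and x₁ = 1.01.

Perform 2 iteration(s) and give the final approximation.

f(x) = x - cos(x)
x₀ = 0.04, x₁ = 1.01

Secant formula: x_{n+1} = x_n - f(x_n)(x_n - x_{n-1})/(f(x_n) - f(x_{n-1}))

Iteration 1:
  f(0.040000) = -0.959200
  f(1.010000) = 0.478139
  x_2 = 1.010000 - 0.478139×(1.010000 - 0.040000)/(0.478139 - (-0.959200))
       = 0.687324
Iteration 2:
  f(1.010000) = 0.478139
  f(0.687324) = -0.085623
  x_3 = 0.687324 - (-0.085623)×(0.687324 - 1.010000)/(-0.085623 - 0.478139)
       = 0.736331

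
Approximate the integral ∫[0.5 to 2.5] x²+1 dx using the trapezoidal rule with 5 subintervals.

f(x) = x²+1
a = 0.5, b = 2.5, n = 5
h = (b - a)/n = 0.400000

Trapezoidal rule: (h/2)[f(x₀) + 2f(x₁) + 2f(x₂) + ... + f(xₙ)]

x_0 = 0.5000, f(x_0) = 1.250000, coefficient = 1
x_1 = 0.9000, f(x_1) = 1.810000, coefficient = 2
x_2 = 1.3000, f(x_2) = 2.690000, coefficient = 2
x_3 = 1.7000, f(x_3) = 3.890000, coefficient = 2
x_4 = 2.1000, f(x_4) = 5.410000, coefficient = 2
x_5 = 2.5000, f(x_5) = 7.250000, coefficient = 1

I ≈ (0.400000/2) × 36.100000 = 7.220000
Exact value: 7.166667
Error: 0.053333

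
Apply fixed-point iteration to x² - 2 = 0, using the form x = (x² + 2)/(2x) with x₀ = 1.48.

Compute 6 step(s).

Equation: x² - 2 = 0
Fixed-point form: x = (x² + 2)/(2x)
x₀ = 1.48

x_1 = g(1.480000) = 1.415676
x_2 = g(1.415676) = 1.414214
x_3 = g(1.414214) = 1.414214
x_4 = g(1.414214) = 1.414214
x_5 = g(1.414214) = 1.414214
x_6 = g(1.414214) = 1.414214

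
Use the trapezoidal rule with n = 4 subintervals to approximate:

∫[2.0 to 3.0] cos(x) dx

f(x) = cos(x)
a = 2.0, b = 3.0, n = 4
h = (b - a)/n = 0.250000

Trapezoidal rule: (h/2)[f(x₀) + 2f(x₁) + 2f(x₂) + ... + f(xₙ)]

x_0 = 2.0000, f(x_0) = -0.416147, coefficient = 1
x_1 = 2.2500, f(x_1) = -0.628174, coefficient = 2
x_2 = 2.5000, f(x_2) = -0.801144, coefficient = 2
x_3 = 2.7500, f(x_3) = -0.924302, coefficient = 2
x_4 = 3.0000, f(x_4) = -0.989992, coefficient = 1

I ≈ (0.250000/2) × -6.113379 = -0.764172
Exact value: -0.768177
Error: 0.004005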